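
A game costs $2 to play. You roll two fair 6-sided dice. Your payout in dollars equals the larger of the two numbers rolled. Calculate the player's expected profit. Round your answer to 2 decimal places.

Distribution of the larger of the two numbers rolled: 1 w.p. 1/36, 2 w.p. 1/12, 3 w.p. 5/36, 4 w.p. 7/36, 5 w.p. 1/4, 6 w.p. 11/36
E[payout] = (1/36)·1 + (1/12)·2 + (5/36)·3 + (7/36)·4 + (1/4)·5 + (11/36)·6 = 161/36
Expected profit = 161/36 − 2 = 89/36 ≈ $2.47

$2.47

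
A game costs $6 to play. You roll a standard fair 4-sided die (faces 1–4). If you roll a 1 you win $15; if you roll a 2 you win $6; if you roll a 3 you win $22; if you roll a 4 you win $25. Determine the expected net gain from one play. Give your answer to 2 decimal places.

E[payout] = (1/4)·6 + (1/4)·15 + (1/4)·22 + (1/4)·25 = 17
Expected profit = 17 − 6 = 11 ≈ $11.00

$11.00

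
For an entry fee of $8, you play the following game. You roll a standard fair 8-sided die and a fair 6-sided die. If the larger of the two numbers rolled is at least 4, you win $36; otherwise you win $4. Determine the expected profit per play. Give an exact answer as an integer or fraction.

$22

E[payout] = (3/16)·4 + (13/16)·36 = 30
Expected profit = 30 − 8 = 22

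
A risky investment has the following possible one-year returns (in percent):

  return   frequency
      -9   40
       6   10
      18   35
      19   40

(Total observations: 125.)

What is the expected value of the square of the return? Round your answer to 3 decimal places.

Total = 125, so P(return=-9) = 40/125, etc.
E[X²] = (8/25)·81 + (2/25)·36 + (7/25)·324 + (8/25)·361
     = 5876/25 ≈ 235.040

235.040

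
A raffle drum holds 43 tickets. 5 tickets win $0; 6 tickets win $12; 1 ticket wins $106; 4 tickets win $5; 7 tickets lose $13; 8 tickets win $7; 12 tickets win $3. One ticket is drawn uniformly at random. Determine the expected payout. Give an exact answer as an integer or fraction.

199/43 dollars

E[payout] = (5/43)·0 + (6/43)·12 + (1/43)·106 + (4/43)·5 + (7/43)·(-13) + (8/43)·7 + (12/43)·3 = 199/43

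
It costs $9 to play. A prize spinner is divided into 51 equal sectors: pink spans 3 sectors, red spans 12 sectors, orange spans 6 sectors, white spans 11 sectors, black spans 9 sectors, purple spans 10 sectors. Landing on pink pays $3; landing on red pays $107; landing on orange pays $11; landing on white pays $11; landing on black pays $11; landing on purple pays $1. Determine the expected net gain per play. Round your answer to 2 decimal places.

E[payout] = (3/51)·3 + (12/51)·107 + (6/51)·11 + (11/51)·11 + (9/51)·11 + (10/51)·1 = 1589/51
Expected profit = 1589/51 − 9 = 1130/51 ≈ $22.16

$22.16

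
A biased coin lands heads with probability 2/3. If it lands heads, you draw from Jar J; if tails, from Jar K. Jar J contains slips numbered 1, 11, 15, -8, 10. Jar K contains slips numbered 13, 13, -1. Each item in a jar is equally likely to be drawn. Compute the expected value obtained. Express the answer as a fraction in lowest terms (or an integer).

299/45

E[X | Jar J] = (1 + 11 + 15 − 8 + 10)/5 = 29/5
E[X | Jar K] = (13 + 13 − 1)/3 = 25/3
E[X] = (2/3)·29/5 + (1/3)·25/3 = 299/45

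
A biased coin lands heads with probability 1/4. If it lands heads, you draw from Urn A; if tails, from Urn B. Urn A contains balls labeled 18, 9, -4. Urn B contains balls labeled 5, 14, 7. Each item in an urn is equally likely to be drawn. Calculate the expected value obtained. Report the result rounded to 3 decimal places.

8.417

E[X | Urn A] = (18 + 9 − 4)/3 = 23/3
E[X | Urn B] = (5 + 14 + 7)/3 = 26/3
E[X] = (1/4)·23/3 + (3/4)·26/3 = 101/12 ≈ 8.417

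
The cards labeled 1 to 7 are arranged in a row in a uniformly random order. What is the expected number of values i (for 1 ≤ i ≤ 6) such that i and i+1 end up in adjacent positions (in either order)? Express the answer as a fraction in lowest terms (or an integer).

For each i ∈ {1,…,6}, let Xᵢ = 1 if i and i+1 are adjacent. P(Xᵢ=1) = 2·(7−1)!/7! = 2/7.
By linearity, E[ΣXᵢ] = (6)·(2/7) = 12/7.

12/7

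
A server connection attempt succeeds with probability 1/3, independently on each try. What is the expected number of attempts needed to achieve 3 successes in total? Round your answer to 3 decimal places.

9.000

By linearity (sum of 3 independent geometric waits), E[trials] = 3/p = 3/(1/3) = 9.
≈ 9.000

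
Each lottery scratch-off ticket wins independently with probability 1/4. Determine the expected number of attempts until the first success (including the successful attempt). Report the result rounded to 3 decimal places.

4.000

For a geometric distribution, E[trials] = 1/p = 1/(1/4) = 4.
≈ 4.000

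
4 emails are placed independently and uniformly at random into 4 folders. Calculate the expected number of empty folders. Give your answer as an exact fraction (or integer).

Let Xⱼ=1 if folder j is empty. P(Xⱼ=1) = ((4-1)/4)^4 = 81/256.
By linearity, E[#empty] = 4·81/256 = 81/64.

81/64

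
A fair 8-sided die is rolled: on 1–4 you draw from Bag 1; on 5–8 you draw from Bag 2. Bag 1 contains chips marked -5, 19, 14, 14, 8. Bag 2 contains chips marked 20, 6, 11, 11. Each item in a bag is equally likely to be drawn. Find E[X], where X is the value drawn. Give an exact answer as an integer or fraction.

11

E[X | Bag 1] = (-5 + 19 + 14 + 14 + 8)/5 = 10
E[X | Bag 2] = (20 + 6 + 11 + 11)/4 = 12
E[X] = (1/2)·10 + (1/2)·12 = 11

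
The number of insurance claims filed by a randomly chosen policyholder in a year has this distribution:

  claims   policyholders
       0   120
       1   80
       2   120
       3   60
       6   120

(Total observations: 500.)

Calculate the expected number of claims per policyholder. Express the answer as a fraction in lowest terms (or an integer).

61/25

Total = 500, so P(claims=0) = 120/500, etc.
E[X] = (6/25)·0 + (4/25)·1 + (6/25)·2 + (3/25)·3 + (6/25)·6
     = 61/25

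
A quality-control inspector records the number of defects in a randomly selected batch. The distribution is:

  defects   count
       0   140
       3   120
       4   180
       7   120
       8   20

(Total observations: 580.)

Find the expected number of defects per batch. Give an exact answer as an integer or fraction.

104/29

Total = 580, so P(defects=0) = 140/580, etc.
E[X] = (7/29)·0 + (6/29)·3 + (9/29)·4 + (6/29)·7 + (1/29)·8
     = 104/29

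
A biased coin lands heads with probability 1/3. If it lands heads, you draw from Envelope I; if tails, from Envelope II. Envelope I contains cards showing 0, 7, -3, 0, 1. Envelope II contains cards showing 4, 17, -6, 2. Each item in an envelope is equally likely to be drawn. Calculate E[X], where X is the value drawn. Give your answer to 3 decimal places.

E[X | Envelope I] = (0 + 7 − 3 + 0 + 1)/5 = 1
E[X | Envelope II] = (4 + 17 − 6 + 2)/4 = 17/4
E[X] = (1/3)·1 + (2/3)·17/4 = 19/6 ≈ 3.167

3.167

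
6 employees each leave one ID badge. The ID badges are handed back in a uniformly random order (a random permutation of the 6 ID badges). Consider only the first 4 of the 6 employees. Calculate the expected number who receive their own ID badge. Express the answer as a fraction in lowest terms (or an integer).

2/3

Let Xᵢ = 1 if person i gets their own ID badge. For each i, P(Xᵢ=1) = 1/6.
By linearity of expectation, E[X₁+…+X_4] = 4·(1/6) = 2/3.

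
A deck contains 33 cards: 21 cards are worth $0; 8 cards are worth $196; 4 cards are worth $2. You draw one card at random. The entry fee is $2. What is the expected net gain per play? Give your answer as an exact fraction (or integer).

E[payout] = (21/33)·0 + (8/33)·196 + (4/33)·2 = 1576/33
Expected profit = 1576/33 − 2 = 1510/33

1510/33 dollars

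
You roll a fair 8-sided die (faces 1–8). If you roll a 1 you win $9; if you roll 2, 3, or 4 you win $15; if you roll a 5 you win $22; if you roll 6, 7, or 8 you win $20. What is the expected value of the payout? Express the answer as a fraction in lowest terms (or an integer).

E[payout] = (1/8)·9 + (3/8)·15 + (3/8)·20 + (1/8)·22 = 17

$17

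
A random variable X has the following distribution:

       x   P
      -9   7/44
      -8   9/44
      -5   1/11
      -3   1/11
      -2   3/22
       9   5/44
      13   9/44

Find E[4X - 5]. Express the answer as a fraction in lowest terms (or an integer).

E[4x-5] = (7/44)·(-41) + (9/44)·(-37) + (1/11)·(-25) + (1/11)·(-17) + (3/22)·(-13) + (5/44)·31 + (9/44)·47
     = -72/11

-72/11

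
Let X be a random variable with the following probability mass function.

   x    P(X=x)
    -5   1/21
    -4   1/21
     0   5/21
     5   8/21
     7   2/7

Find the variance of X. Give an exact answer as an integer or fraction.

E[X] = (1/21)·(-5) + (1/21)·(-4) + (5/21)·0 + (8/21)·5 + (2/7)·7 = 73/21
E[X²] = (1/21)·25 + (1/21)·16 + (5/21)·0 + (8/21)·25 + (2/7)·49 = 535/21
Var(X) = 535/21 − (73/21)² = 5906/441

5906/441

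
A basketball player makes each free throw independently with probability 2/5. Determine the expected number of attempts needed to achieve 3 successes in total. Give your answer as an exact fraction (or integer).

By linearity (sum of 3 independent geometric waits), E[trials] = 3/p = 3/(2/5) = 15/2.

15/2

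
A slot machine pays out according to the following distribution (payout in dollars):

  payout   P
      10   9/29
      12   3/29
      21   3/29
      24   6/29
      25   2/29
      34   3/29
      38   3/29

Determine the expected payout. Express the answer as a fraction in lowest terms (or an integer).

E[X] = (9/29)·10 + (3/29)·12 + (3/29)·21 + (6/29)·24 + (2/29)·25 + (3/29)·34 + (3/29)·38
     = 599/29

599/29 dollars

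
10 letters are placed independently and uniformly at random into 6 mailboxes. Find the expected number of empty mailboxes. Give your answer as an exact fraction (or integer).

Let Xⱼ=1 if mailbox j is empty. P(Xⱼ=1) = ((6-1)/6)^10 = 9765625/60466176.
By linearity, E[#empty] = 6·9765625/60466176 = 9765625/10077696.

9765625/10077696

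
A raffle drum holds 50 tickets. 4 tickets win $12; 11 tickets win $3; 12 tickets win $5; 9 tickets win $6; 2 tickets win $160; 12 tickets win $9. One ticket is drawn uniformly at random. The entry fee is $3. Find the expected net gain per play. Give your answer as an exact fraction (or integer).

473/50 dollars

E[payout] = (4/50)·12 + (11/50)·3 + (12/50)·5 + (9/50)·6 + (2/50)·160 + (12/50)·9 = 623/50
Expected profit = 623/50 − 3 = 473/50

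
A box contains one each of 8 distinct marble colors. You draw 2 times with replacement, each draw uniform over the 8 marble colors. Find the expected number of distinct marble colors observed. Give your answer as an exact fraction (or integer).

Let Xⱼ=1 if type j appears at least once. P(Xⱼ=1) = 1 − ((8−1)/8)^2 = 15/64.
E[#distinct] = 8·15/64 = 15/8.

15/8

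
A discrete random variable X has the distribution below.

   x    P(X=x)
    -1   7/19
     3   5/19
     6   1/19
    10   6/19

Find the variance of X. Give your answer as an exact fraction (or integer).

E[X] = (7/19)·(-1) + (5/19)·3 + (1/19)·6 + (6/19)·10 = 74/19
E[X²] = (7/19)·1 + (5/19)·9 + (1/19)·36 + (6/19)·100 = 688/19
Var(X) = 688/19 − (74/19)² = 7596/361

7596/361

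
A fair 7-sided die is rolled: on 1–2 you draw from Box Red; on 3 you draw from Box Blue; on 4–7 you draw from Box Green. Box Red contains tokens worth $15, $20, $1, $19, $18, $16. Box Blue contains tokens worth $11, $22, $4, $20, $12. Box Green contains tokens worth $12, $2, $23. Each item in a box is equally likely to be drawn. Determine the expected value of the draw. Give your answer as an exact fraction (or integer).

E[X | Box Red] = (15 + 20 + 1 + 19 + 18 + 16)/6 = 89/6
E[X | Box Blue] = (11 + 22 + 4 + 20 + 12)/5 = 69/5
E[X | Box Green] = (12 + 2 + 23)/3 = 37/3
E[X] = (2/7)·89/6 + (1/7)·69/5 + (4/7)·37/3 = 464/35

464/35 dollars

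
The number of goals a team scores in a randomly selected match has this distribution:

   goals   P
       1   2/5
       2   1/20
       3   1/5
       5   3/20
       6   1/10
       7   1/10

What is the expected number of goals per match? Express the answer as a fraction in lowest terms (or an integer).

63/20

E[X] = (2/5)·1 + (1/20)·2 + (1/5)·3 + (3/20)·5 + (1/10)·6 + (1/10)·7
     = 63/20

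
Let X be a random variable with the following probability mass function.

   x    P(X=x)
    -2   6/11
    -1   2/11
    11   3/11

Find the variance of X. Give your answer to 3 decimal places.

32.380

E[X] = (6/11)·(-2) + (2/11)·(-1) + (3/11)·11 = 19/11
E[X²] = (6/11)·4 + (2/11)·1 + (3/11)·121 = 389/11
Var(X) = 389/11 − (19/11)² = 3918/121 ≈ 32.380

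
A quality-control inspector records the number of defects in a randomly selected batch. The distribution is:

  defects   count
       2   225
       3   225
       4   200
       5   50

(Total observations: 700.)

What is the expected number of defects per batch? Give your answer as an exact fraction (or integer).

Total = 700, so P(defects=2) = 225/700, etc.
E[X] = (9/28)·2 + (9/28)·3 + (2/7)·4 + (1/14)·5
     = 87/28

87/28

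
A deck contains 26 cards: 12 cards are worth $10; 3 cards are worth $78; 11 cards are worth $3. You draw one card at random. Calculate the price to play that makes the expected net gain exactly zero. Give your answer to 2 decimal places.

E[payout] = (12/26)·10 + (3/26)·78 + (11/26)·3 = 387/26
Fair fee = E[payout] = 387/26 ≈ $14.88

$14.88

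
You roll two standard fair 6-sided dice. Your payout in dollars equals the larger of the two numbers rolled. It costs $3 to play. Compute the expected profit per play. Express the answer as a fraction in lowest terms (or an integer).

53/36 dollars

Distribution of the larger of the two numbers rolled: 1 w.p. 1/36, 2 w.p. 1/12, 3 w.p. 5/36, 4 w.p. 7/36, 5 w.p. 1/4, 6 w.p. 11/36
E[payout] = (1/36)·1 + (1/12)·2 + (5/36)·3 + (7/36)·4 + (1/4)·5 + (11/36)·6 = 161/36
Expected profit = 161/36 − 3 = 53/36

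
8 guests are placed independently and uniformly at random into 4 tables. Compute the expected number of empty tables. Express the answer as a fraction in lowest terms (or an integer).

Let Xⱼ=1 if table j is empty. P(Xⱼ=1) = ((4-1)/4)^8 = 6561/65536.
By linearity, E[#empty] = 4·6561/65536 = 6561/16384.

6561/16384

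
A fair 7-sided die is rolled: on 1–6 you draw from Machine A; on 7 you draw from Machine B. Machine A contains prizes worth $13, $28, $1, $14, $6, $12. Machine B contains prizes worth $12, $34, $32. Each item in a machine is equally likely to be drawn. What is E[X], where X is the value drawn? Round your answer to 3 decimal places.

E[X | Machine A] = (13 + 28 + 1 + 14 + 6 + 12)/6 = 37/3
E[X | Machine B] = (12 + 34 + 32)/3 = 26
E[X] = (6/7)·37/3 + (1/7)·26 = 100/7 ≈ 14.286

$14.286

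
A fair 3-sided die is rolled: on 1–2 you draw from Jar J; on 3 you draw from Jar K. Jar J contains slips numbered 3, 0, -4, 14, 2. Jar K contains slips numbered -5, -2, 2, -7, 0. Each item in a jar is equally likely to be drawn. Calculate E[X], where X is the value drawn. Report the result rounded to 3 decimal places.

1.200

E[X | Jar J] = (3 + 0 − 4 + 14 + 2)/5 = 3
E[X | Jar K] = (-5 − 2 + 2 − 7 + 0)/5 = -12/5
E[X] = (2/3)·3 + (1/3)·(-12/5) = 6/5 ≈ 1.200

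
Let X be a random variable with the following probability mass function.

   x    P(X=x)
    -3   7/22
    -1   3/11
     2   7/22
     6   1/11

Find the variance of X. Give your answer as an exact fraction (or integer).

3717/484

E[X] = (7/22)·(-3) + (3/11)·(-1) + (7/22)·2 + (1/11)·6 = -1/22
E[X²] = (7/22)·9 + (3/11)·1 + (7/22)·4 + (1/11)·36 = 169/22
Var(X) = 169/22 − (-1/22)² = 3717/484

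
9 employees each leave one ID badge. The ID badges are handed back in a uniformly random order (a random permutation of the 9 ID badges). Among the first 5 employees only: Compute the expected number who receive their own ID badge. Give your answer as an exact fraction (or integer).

5/9

Let Xᵢ = 1 if person i gets their own ID badge. For each i, P(Xᵢ=1) = 1/9.
By linearity of expectation, E[X₁+…+X_5] = 5·(1/9) = 5/9.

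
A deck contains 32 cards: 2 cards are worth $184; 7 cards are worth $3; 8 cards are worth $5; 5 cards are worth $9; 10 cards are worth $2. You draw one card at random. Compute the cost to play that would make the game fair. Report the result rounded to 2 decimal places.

E[payout] = (2/32)·184 + (7/32)·3 + (8/32)·5 + (5/32)·9 + (10/32)·2 = 247/16
Fair fee = E[payout] = 247/16 ≈ $15.44

$15.44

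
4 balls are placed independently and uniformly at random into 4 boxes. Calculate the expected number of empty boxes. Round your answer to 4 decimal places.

1.2656

Let Xⱼ=1 if box j is empty. P(Xⱼ=1) = ((4-1)/4)^4 = 81/256.
By linearity, E[#empty] = 4·81/256 = 81/64.
≈ 1.2656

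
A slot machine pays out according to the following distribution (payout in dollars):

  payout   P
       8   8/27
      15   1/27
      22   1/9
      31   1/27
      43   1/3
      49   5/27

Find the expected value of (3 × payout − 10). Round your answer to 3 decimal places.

79.778

E[3x-10] = (8/27)·14 + (1/27)·35 + (1/9)·56 + (1/27)·83 + (1/3)·119 + (5/27)·137
     = 718/9 ≈ 79.778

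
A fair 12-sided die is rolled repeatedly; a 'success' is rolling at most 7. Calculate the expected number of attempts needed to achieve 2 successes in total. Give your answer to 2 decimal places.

By linearity (sum of 2 independent geometric waits), E[trials] = 2/p = 2/(7/12) = 24/7.
≈ 3.43

3.43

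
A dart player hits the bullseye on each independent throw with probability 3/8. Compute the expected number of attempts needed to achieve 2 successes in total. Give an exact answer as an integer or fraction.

16/3

By linearity (sum of 2 independent geometric waits), E[trials] = 2/p = 2/(3/8) = 16/3.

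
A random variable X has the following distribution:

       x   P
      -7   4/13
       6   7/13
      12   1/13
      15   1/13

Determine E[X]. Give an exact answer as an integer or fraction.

E[X] = (4/13)·(-7) + (7/13)·6 + (1/13)·12 + (1/13)·15
     = 41/13

41/13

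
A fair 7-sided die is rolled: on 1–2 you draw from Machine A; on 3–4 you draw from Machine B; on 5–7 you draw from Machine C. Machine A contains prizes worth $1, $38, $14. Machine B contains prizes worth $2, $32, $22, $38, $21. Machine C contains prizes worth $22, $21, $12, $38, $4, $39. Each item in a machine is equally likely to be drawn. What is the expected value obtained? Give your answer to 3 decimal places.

E[X | Machine A] = (1 + 38 + 14)/3 = 53/3
E[X | Machine B] = (2 + 32 + 22 + 38 + 21)/5 = 23
E[X | Machine C] = (22 + 21 + 12 + 38 + 4 + 39)/6 = 68/3
E[X] = (2/7)·53/3 + (2/7)·23 + (3/7)·68/3 = 64/3 ≈ 21.333

$21.333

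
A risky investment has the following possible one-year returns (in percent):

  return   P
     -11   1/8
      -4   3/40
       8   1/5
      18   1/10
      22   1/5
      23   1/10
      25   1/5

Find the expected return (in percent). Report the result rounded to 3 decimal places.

13.425

E[X] = (1/8)·(-11) + (3/40)·(-4) + (1/5)·8 + (1/10)·18 + (1/5)·22 + (1/10)·23 + (1/5)·25
     = 537/40 ≈ 13.425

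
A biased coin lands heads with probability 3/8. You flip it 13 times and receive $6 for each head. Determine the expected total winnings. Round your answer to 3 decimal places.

$29.250

E[#heads] = 13·3/8 = 39/8 (linearity over flips).
E[winnings] = 6·39/8 = 117/4.
≈ 29.250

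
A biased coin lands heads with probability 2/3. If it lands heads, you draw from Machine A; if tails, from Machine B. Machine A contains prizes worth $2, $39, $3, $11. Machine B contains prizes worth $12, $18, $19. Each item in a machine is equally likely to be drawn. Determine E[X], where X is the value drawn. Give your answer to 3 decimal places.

$14.611

E[X | Machine A] = (2 + 39 + 3 + 11)/4 = 55/4
E[X | Machine B] = (12 + 18 + 19)/3 = 49/3
E[X] = (2/3)·55/4 + (1/3)·49/3 = 263/18 ≈ 14.611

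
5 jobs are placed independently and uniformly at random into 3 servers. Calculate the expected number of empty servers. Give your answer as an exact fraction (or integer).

32/81

Let Xⱼ=1 if server j is empty. P(Xⱼ=1) = ((3-1)/3)^5 = 32/243.
By linearity, E[#empty] = 3·32/243 = 32/81.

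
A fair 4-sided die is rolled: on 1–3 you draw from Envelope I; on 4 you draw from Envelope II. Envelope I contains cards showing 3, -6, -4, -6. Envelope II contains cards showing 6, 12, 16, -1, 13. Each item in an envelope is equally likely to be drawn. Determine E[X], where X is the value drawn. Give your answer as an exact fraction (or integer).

-11/80

E[X | Envelope I] = (3 − 6 − 4 − 6)/4 = -13/4
E[X | Envelope II] = (6 + 12 + 16 − 1 + 13)/5 = 46/5
E[X] = (3/4)·(-13/4) + (1/4)·46/5 = -11/80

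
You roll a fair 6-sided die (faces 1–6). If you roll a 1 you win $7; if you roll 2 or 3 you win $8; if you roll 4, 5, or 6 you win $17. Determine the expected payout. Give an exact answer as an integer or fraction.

37/3 dollars

E[payout] = (1/6)·7 + (1/3)·8 + (1/2)·17 = 37/3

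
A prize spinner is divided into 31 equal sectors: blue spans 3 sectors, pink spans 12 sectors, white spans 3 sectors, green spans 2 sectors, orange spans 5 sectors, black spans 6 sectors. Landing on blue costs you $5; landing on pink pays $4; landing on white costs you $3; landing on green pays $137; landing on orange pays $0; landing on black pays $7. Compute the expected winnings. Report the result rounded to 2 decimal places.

E[payout] = (3/31)·(-5) + (12/31)·4 + (3/31)·(-3) + (2/31)·137 + (5/31)·0 + (6/31)·7 = 340/31
≈ $10.97

$10.97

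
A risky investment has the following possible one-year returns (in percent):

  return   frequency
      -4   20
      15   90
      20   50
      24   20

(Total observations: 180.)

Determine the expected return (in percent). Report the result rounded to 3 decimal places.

Total = 180, so P(return=-4) = 20/180, etc.
E[X] = (1/9)·(-4) + (1/2)·15 + (5/18)·20 + (1/9)·24
     = 275/18 ≈ 15.278

15.278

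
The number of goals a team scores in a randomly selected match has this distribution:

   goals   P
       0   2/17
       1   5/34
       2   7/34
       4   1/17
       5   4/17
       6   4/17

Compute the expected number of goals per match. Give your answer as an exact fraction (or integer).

115/34

E[X] = (2/17)·0 + (5/34)·1 + (7/34)·2 + (1/17)·4 + (4/17)·5 + (4/17)·6
     = 115/34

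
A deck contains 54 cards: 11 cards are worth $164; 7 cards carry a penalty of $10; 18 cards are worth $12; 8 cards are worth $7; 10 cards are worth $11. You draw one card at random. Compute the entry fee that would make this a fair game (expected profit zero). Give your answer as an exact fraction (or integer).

1058/27 dollars

E[payout] = (11/54)·164 + (7/54)·(-10) + (18/54)·12 + (8/54)·7 + (10/54)·11 = 1058/27
Fair fee = E[payout] = 1058/27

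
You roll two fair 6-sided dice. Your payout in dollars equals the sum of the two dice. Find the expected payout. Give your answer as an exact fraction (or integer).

Distribution of the sum of the two dice: 2 w.p. 1/36, 3 w.p. 1/18, 4 w.p. 1/12, 5 w.p. 1/9, 6 w.p. 5/36, 7 w.p. 1/6, …
E[payout] = (1/36)·2 + (1/18)·3 + (1/12)·4 + (1/9)·5 + (5/36)·6 + (1/6)·7 + (5/36)·8 + (1/9)·9 + (1/12)·10 + (1/18)·11 + (1/36)·12 = 7

$7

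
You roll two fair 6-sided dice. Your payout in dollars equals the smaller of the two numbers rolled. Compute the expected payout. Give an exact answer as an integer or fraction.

Distribution of the smaller of the two numbers rolled: 1 w.p. 11/36, 2 w.p. 1/4, 3 w.p. 7/36, 4 w.p. 5/36, 5 w.p. 1/12, 6 w.p. 1/36
E[payout] = (11/36)·1 + (1/4)·2 + (7/36)·3 + (5/36)·4 + (1/12)·5 + (1/36)·6 = 91/36

91/36 dollars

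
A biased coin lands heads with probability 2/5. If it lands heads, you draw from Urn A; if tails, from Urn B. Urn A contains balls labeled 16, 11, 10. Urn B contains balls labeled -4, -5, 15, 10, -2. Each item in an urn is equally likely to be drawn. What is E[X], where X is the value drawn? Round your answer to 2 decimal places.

E[X | Urn A] = (16 + 11 + 10)/3 = 37/3
E[X | Urn B] = (-4 − 5 + 15 + 10 − 2)/5 = 14/5
E[X] = (2/5)·37/3 + (3/5)·14/5 = 496/75 ≈ 6.61

6.61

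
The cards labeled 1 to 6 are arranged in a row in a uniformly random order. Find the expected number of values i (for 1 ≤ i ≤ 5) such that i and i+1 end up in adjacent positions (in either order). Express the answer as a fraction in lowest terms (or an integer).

5/3

For each i ∈ {1,…,5}, let Xᵢ = 1 if i and i+1 are adjacent. P(Xᵢ=1) = 2·(6−1)!/6! = 2/6.
By linearity, E[ΣXᵢ] = (5)·(2/6) = 5/3.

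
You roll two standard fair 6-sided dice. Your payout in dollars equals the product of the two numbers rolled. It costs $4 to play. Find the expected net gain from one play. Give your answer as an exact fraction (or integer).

Distribution of the product of the two numbers rolled: 1 w.p. 1/36, 2 w.p. 1/18, 3 w.p. 1/18, 4 w.p. 1/12, 5 w.p. 1/18, 6 w.p. 1/9, …
E[payout] = (1/36)·1 + (1/18)·2 + (1/18)·3 + (1/12)·4 + (1/18)·5 + (1/9)·6 + (1/18)·8 + (1/36)·9 + (1/18)·10 + (1/9)·12 + (1/18)·15 + (1/36)·16 + (1/18)·18 + (1/18)·20 + (1/18)·24 + (1/36)·25 + (1/18)·30 + (1/36)·36 = 49/4
Expected profit = 49/4 − 4 = 33/4

33/4 dollars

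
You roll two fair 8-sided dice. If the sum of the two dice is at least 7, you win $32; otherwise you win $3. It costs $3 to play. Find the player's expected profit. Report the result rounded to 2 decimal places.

$22.20

E[payout] = (15/64)·3 + (49/64)·32 = 1613/64
Expected profit = 1613/64 − 3 = 1421/64 ≈ $22.20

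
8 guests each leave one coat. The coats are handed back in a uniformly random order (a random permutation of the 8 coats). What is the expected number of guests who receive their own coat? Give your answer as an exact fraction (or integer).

Let Xᵢ = 1 if person i gets their own coat. For each i, P(Xᵢ=1) = 1/8.
By linearity of expectation, E[X₁+…+X_8] = 8·(1/8) = 1.

1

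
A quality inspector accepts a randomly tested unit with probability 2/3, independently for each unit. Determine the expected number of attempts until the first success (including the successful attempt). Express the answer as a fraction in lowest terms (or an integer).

For a geometric distribution, E[trials] = 1/p = 1/(2/3) = 3/2.

3/2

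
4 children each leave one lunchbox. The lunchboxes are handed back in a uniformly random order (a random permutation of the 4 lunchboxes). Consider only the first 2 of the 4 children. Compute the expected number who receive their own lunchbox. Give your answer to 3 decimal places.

Let Xᵢ = 1 if person i gets their own lunchbox. For each i, P(Xᵢ=1) = 1/4.
By linearity of expectation, E[X₁+…+X_2] = 2·(1/4) = 1/2.
≈ 0.500

0.500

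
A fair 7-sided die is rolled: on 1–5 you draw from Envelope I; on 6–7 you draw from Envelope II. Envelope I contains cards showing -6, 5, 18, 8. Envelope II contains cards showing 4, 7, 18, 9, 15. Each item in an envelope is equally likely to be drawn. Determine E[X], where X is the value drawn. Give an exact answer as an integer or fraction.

E[X | Envelope I] = (-6 + 5 + 18 + 8)/4 = 25/4
E[X | Envelope II] = (4 + 7 + 18 + 9 + 15)/5 = 53/5
E[X] = (5/7)·25/4 + (2/7)·53/5 = 1049/140

1049/140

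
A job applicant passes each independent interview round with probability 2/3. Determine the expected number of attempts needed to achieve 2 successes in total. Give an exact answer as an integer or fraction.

By linearity (sum of 2 independent geometric waits), E[trials] = 2/p = 2/(2/3) = 3.

3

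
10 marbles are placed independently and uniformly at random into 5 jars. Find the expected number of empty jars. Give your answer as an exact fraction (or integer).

1048576/1953125

Let Xⱼ=1 if jar j is empty. P(Xⱼ=1) = ((5-1)/5)^10 = 1048576/9765625.
By linearity, E[#empty] = 5·1048576/9765625 = 1048576/1953125.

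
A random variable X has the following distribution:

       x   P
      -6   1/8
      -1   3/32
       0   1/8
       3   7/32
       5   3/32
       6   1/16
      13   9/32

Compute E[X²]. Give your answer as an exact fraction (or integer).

E[X²] = (1/8)·36 + (3/32)·1 + (1/8)·0 + (7/32)·9 + (3/32)·25 + (1/16)·36 + (9/32)·169
     = 939/16

939/16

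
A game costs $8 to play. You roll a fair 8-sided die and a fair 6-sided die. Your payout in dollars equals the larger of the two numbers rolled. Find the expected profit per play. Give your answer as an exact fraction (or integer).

Distribution of the larger of the two numbers rolled: 1 w.p. 1/48, 2 w.p. 1/16, 3 w.p. 5/48, 4 w.p. 7/48, 5 w.p. 3/16, 6 w.p. 11/48, …
E[payout] = (1/48)·1 + (1/16)·2 + (5/48)·3 + (7/48)·4 + (3/16)·5 + (11/48)·6 + (1/8)·7 + (1/8)·8 = 251/48
Expected profit = 251/48 − 8 = -133/48

-133/48 dollars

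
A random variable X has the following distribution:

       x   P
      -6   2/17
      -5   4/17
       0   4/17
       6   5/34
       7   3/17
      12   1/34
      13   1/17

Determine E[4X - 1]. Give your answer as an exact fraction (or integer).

E[4x-1] = (2/17)·(-25) + (4/17)·(-21) + (4/17)·(-1) + (5/34)·23 + (3/17)·27 + (1/34)·47 + (1/17)·51
     = 75/17

75/17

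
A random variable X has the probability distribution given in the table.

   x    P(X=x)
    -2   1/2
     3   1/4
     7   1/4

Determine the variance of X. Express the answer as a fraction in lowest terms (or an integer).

57/4

E[X] = (1/2)·(-2) + (1/4)·3 + (1/4)·7 = 3/2
E[X²] = (1/2)·4 + (1/4)·9 + (1/4)·49 = 33/2
Var(X) = 33/2 − (3/2)² = 57/4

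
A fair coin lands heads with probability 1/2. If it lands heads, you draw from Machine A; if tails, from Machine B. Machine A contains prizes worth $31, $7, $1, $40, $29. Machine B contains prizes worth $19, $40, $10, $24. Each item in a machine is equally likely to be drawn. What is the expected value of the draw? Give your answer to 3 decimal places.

E[X | Machine A] = (31 + 7 + 1 + 40 + 29)/5 = 108/5
E[X | Machine B] = (19 + 40 + 10 + 24)/4 = 93/4
E[X] = (1/2)·108/5 + (1/2)·93/4 = 897/40 ≈ 22.425

$22.425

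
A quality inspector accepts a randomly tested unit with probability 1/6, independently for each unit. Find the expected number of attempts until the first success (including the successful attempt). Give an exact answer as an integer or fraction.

6

For a geometric distribution, E[trials] = 1/p = 1/(1/6) = 6.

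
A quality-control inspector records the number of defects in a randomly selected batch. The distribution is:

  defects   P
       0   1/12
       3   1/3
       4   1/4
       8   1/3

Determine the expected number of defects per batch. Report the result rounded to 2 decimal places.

4.67

E[X] = (1/12)·0 + (1/3)·3 + (1/4)·4 + (1/3)·8
     = 14/3 ≈ 4.67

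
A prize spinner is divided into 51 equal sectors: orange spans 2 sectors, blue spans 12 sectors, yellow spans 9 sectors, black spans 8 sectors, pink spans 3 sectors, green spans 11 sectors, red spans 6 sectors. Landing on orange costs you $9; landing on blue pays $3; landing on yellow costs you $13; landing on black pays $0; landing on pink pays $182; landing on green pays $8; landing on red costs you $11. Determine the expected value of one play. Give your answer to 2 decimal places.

E[payout] = (2/51)·(-9) + (12/51)·3 + (9/51)·(-13) + (8/51)·0 + (3/51)·182 + (11/51)·8 + (6/51)·(-11) = 469/51
≈ $9.20

$9.20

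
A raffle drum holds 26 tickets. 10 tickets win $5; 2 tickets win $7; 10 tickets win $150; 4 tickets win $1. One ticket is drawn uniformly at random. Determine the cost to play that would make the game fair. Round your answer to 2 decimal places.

$60.31

E[payout] = (10/26)·5 + (2/26)·7 + (10/26)·150 + (4/26)·1 = 784/13
Fair fee = E[payout] = 784/13 ≈ $60.31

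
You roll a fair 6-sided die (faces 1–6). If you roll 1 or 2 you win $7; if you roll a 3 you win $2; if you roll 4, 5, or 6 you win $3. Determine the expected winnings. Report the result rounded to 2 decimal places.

$4.17

E[payout] = (1/6)·2 + (1/2)·3 + (1/3)·7 = 25/6
≈ $4.17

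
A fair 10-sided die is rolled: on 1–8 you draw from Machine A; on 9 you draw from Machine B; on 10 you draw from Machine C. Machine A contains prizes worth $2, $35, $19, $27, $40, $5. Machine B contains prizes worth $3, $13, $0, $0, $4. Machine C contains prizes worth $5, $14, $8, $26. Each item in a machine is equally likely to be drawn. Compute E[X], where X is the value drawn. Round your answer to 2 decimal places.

$18.79

E[X | Machine A] = (2 + 35 + 19 + 27 + 40 + 5)/6 = 64/3
E[X | Machine B] = (3 + 13 + 0 + 0 + 4)/5 = 4
E[X | Machine C] = (5 + 14 + 8 + 26)/4 = 53/4
E[X] = (4/5)·64/3 + (1/10)·4 + (1/10)·53/4 = 451/24 ≈ 18.79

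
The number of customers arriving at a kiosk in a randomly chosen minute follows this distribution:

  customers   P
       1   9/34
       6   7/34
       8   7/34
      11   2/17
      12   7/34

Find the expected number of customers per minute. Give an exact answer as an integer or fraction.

235/34

E[X] = (9/34)·1 + (7/34)·6 + (7/34)·8 + (2/17)·11 + (7/34)·12
     = 235/34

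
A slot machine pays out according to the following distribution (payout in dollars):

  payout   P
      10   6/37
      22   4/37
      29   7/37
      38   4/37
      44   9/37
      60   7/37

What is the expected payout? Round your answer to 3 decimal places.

$35.649

E[X] = (6/37)·10 + (4/37)·22 + (7/37)·29 + (4/37)·38 + (9/37)·44 + (7/37)·60
     = 1319/37 ≈ 35.649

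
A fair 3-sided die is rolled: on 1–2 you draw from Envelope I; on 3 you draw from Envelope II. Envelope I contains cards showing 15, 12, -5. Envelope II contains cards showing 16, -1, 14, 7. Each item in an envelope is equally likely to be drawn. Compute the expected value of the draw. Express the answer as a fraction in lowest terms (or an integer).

71/9

E[X | Envelope I] = (15 + 12 − 5)/3 = 22/3
E[X | Envelope II] = (16 − 1 + 14 + 7)/4 = 9
E[X] = (2/3)·22/3 + (1/3)·9 = 71/9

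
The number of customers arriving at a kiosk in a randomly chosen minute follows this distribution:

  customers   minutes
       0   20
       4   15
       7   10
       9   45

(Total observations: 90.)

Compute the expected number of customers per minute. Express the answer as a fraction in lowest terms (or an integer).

107/18

Total = 90, so P(customers=0) = 20/90, etc.
E[X] = (2/9)·0 + (1/6)·4 + (1/9)·7 + (1/2)·9
     = 107/18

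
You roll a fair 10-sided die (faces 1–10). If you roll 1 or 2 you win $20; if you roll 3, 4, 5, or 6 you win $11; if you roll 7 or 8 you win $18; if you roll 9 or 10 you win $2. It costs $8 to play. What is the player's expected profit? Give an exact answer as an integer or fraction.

E[payout] = (1/5)·2 + (2/5)·11 + (1/5)·18 + (1/5)·20 = 62/5
Expected profit = 62/5 − 8 = 22/5

22/5 dollars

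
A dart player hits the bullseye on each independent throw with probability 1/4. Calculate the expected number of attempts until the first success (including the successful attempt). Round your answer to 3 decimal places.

4.000

For a geometric distribution, E[trials] = 1/p = 1/(1/4) = 4.
≈ 4.000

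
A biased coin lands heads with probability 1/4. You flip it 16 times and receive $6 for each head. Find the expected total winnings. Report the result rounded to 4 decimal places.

$24.0000

E[#heads] = 16·1/4 = 4 (linearity over flips).
E[winnings] = 6·4 = 24.
≈ 24.0000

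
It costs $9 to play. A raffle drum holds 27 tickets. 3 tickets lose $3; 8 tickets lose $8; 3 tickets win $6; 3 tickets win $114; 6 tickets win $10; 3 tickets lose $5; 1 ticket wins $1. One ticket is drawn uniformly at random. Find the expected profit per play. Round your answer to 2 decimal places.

E[payout] = (3/27)·(-3) + (8/27)·(-8) + (3/27)·6 + (3/27)·114 + (6/27)·10 + (3/27)·(-5) + (1/27)·1 = 37/3
Expected profit = 37/3 − 9 = 10/3 ≈ $3.33

$3.33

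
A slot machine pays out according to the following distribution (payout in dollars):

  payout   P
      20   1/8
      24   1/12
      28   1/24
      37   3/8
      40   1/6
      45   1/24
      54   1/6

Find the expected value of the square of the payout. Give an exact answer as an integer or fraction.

17773/12

E[X²] = (1/8)·400 + (1/12)·576 + (1/24)·784 + (3/8)·1369 + (1/6)·1600 + (1/24)·2025 + (1/6)·2916
     = 17773/12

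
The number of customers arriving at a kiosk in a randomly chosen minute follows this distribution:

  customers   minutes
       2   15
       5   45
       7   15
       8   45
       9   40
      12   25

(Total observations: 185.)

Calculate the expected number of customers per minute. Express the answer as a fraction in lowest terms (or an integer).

276/37

Total = 185, so P(customers=2) = 15/185, etc.
E[X] = (3/37)·2 + (9/37)·5 + (3/37)·7 + (9/37)·8 + (8/37)·9 + (5/37)·12
     = 276/37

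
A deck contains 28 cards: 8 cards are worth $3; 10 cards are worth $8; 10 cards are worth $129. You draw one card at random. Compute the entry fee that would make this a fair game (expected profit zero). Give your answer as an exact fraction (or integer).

697/14 dollars

E[payout] = (8/28)·3 + (10/28)·8 + (10/28)·129 = 697/14
Fair fee = E[payout] = 697/14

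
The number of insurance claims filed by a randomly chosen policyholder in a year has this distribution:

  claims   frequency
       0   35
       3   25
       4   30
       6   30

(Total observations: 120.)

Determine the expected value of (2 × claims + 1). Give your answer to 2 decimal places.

7.25

Total = 120, so P(claims=0) = 35/120, etc.
E[2x+1] = (7/24)·1 + (5/24)·7 + (1/4)·9 + (1/4)·13
     = 29/4 ≈ 7.25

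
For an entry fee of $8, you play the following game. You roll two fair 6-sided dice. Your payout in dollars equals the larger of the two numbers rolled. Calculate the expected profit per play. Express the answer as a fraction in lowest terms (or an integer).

-127/36 dollars

Distribution of the larger of the two numbers rolled: 1 w.p. 1/36, 2 w.p. 1/12, 3 w.p. 5/36, 4 w.p. 7/36, 5 w.p. 1/4, 6 w.p. 11/36
E[payout] = (1/36)·1 + (1/12)·2 + (5/36)·3 + (7/36)·4 + (1/4)·5 + (11/36)·6 = 161/36
Expected profit = 161/36 − 8 = -127/36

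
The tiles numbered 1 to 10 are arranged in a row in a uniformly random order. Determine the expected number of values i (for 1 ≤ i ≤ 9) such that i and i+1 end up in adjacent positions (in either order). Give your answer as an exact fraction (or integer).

9/5

For each i ∈ {1,…,9}, let Xᵢ = 1 if i and i+1 are adjacent. P(Xᵢ=1) = 2·(10−1)!/10! = 2/10.
By linearity, E[ΣXᵢ] = (9)·(2/10) = 9/5.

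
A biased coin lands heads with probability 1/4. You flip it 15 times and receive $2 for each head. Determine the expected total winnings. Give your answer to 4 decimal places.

$7.5000

E[#heads] = 15·1/4 = 15/4 (linearity over flips).
E[winnings] = 2·15/4 = 15/2.
≈ 7.5000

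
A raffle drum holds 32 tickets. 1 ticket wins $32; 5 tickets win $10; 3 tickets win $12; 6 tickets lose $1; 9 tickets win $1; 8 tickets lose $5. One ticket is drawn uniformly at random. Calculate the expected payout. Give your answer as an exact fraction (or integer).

E[payout] = (1/32)·32 + (5/32)·10 + (3/32)·12 + (6/32)·(-1) + (9/32)·1 + (8/32)·(-5) = 81/32

81/32 dollars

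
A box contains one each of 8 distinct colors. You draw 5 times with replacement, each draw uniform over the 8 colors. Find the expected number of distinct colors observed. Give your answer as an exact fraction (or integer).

15961/4096

Let Xⱼ=1 if type j appears at least once. P(Xⱼ=1) = 1 − ((8−1)/8)^5 = 15961/32768.
E[#distinct] = 8·15961/32768 = 15961/4096.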